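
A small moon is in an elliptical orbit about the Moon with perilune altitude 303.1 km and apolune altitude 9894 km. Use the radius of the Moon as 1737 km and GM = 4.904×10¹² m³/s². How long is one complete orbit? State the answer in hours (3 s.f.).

r_p = 1737 + 303.1 = 2040.1 km = 2.0401×10⁶ m.
r_a = 1737 + 9894 = 11631 km = 1.1631×10⁷ m.
Semi-major axis a = (r_p + r_a)/2 = (2040.1 + 11631)/2 = 6835.6 km = 6.836×10⁶ m.
By Kepler's third law T = 2π√(a³/μ) = 2π × 8.070×10³ = 5.071×10⁴ s.
= 14.09 hours.

T ≈ 14.1 hours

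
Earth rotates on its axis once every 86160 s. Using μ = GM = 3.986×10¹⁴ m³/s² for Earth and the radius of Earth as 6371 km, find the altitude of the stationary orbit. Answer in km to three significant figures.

h_sync ≈ 35800 km

A synchronous orbit has period T, so by Kepler's third law a = (μT²/4π²)^(1/3).
μT²/4π² = 3.986×10¹⁴ × (8.616×10⁴)² / 39.48 = 7.495×10²² m³.
a = 4.216×10⁷ m = 42163 km.
Altitude h = a − R = 42163 − 6371 = 35792 km.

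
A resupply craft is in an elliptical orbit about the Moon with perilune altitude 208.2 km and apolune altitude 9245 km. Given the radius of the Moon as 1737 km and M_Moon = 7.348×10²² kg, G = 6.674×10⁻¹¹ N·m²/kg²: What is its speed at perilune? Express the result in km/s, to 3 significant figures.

v ≈ 2.07 km/s

μ = GM = 6.674×10⁻¹¹ × 7.348×10²² = 4.904×10¹² m³/s².
r_p = 1737 + 208.2 = 1945.2 km = 1.9452×10⁶ m.
r_a = 1737 + 9245 = 10982 km = 1.0982×10⁷ m.
Semi-major axis a = (r_p + r_a)/2 = 6463.6 km = 6.464×10⁶ m.
Vis-viva: v² = μ(2/r − 1/a) = 4.904×10¹² × (1.028×10⁻⁶ − 1.547×10⁻⁷) = 4.283×10⁶ m²/s².
v = 2070 m/s = 2.070 km/s.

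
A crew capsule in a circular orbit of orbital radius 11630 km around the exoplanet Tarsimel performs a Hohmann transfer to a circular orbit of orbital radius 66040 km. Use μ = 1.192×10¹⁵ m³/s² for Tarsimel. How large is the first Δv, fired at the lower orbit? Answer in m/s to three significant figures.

Δv ≈ 3080 m/s

r₁ = 11630 km = 1.163×10⁷ m.
r₂ = 66040 km = 6.604×10⁷ m.
Transfer ellipse a_t = (r₁ + r₂)/2 = 3.884×10⁷ m.
At r₁: circular v_c1 = √(μ/r₁) = 10120 m/s; transfer-periapsis v_p = √[μ(2/r₁ − 1/a_t)] = 13200 m/s.
Δv₁ = v_p − v_c1 = 3078 m/s.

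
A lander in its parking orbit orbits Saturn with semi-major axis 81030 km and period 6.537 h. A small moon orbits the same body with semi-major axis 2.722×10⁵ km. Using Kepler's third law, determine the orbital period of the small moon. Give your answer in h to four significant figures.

T₂ ≈ 40.25 h

Kepler's third law: T² ∝ a³, so T₂ = T₁ (a₂/a₁)^(3/2).
a₂/a₁ = 3.359, (a₂/a₁)^(3/2) = 6.157.
T₂ = 6.537 × 6.157 = 40.25 h.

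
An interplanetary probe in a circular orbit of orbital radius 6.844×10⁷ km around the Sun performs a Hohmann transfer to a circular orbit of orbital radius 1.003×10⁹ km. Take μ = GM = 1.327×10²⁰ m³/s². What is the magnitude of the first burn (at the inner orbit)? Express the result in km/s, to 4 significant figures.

r₁ = 6.844×10⁷ km = 6.844×10¹⁰ m.
r₂ = 1.003×10⁹ km = 1.003×10¹² m.
Transfer ellipse a_t = (r₁ + r₂)/2 = 5.357×10¹¹ m.
At r₁: circular v_c1 = √(μ/r₁) = 44030 m/s; transfer-perihelion v_p = √[μ(2/r₁ − 1/a_t)] = 60250 m/s.
Δv₁ = v_p − v_c1 = 16220 m/s.
= 16.22 km/s.

Δv ≈ 16.22 km/s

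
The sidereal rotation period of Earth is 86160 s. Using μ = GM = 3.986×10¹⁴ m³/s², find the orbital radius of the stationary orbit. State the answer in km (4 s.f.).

r_sync ≈ 42160 km

A synchronous orbit has period T, so by Kepler's third law a = (μT²/4π²)^(1/3).
μT²/4π² = 3.986×10¹⁴ × (8.616×10⁴)² / 39.48 = 7.495×10²² m³.
a = 4.216×10⁷ m = 42163 km.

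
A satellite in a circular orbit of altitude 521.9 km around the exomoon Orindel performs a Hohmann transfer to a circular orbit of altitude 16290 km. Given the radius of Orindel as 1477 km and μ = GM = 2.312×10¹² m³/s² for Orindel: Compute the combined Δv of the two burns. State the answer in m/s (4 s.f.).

Δv_total ≈ 565.0 m/s

r₁ = 1477 + 521.9 = 1998.9 km = 1.9989×10⁶ m.
r₂ = 1477 + 16290 = 17767 km = 1.7767×10⁷ m.
Transfer ellipse a_t = (r₁ + r₂)/2 = 9.883×10⁶ m.
At r₁: circular v_c1 = √(μ/r₁) = 1075 m/s; transfer-periapsis v_p = √[μ(2/r₁ − 1/a_t)] = 1442 m/s.
Δv₁ = v_p − v_c1 = 366.5 m/s.
At r₂: circular v_c2 = √(μ/r₂) = 360.7 m/s; transfer-apoapsis v_a = √[μ(2/r₂ − 1/a_t)] = 162.2 m/s.
Δv₂ = v_c2 − v_a = 198.5 m/s.
Total Δv = Δv₁ + Δv₂ = 565.0 m/s.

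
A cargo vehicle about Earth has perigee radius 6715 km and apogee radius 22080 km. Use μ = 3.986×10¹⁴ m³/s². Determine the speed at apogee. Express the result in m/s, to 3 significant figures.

v ≈ 2900 m/s

Semi-major axis a = (r_p + r_a)/2 = 14398 km = 1.440×10⁷ m.
Vis-viva: v² = μ(2/r − 1/a) = 3.986×10¹⁴ × (9.058×10⁻⁸ − 6.946×10⁻⁸) = 8.420×10⁶ m²/s².
v = 2902 m/s.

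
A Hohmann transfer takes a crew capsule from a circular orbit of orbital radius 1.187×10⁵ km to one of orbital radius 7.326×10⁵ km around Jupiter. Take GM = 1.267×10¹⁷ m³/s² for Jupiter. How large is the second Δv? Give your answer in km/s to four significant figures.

r₁ = 1.187×10⁵ km = 1.187×10⁸ m.
r₂ = 7.326×10⁵ km = 7.326×10⁸ m.
Transfer ellipse a_t = (r₁ + r₂)/2 = 4.256×10⁸ m.
At r₁: circular v_c1 = √(μ/r₁) = 32670 m/s; transfer-perijove v_p = √[μ(2/r₁ − 1/a_t)] = 42860 m/s.
At r₂: circular v_c2 = √(μ/r₂) = 13150 m/s; transfer-apojove v_a = √[μ(2/r₂ − 1/a_t)] = 6945 m/s.
Δv₂ = v_c2 − v_a = 6206 m/s.
= 6.206 km/s.

Δv ≈ 6.206 km/s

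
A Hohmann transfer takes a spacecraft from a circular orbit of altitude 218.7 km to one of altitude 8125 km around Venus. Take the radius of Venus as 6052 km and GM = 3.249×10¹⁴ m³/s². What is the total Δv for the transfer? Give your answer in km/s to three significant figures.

r₁ = 6052 + 218.7 = 6270.7 km = 6.2707×10⁶ m.
r₂ = 6052 + 8125 = 14177 km = 1.4177×10⁷ m.
Transfer ellipse a_t = (r₁ + r₂)/2 = 1.022×10⁷ m.
At r₁: circular v_c1 = √(μ/r₁) = 7198 m/s; transfer-periapsis v_p = √[μ(2/r₁ − 1/a_t)] = 8476 m/s.
Δv₁ = v_p − v_c1 = 1278 m/s.
At r₂: circular v_c2 = √(μ/r₂) = 4787 m/s; transfer-apoapsis v_a = √[μ(2/r₂ − 1/a_t)] = 3749 m/s.
Δv₂ = v_c2 − v_a = 1038 m/s.
Total Δv = Δv₁ + Δv₂ = 2316 m/s = 2.316 km/s.

Δv_total ≈ 2.32 km/s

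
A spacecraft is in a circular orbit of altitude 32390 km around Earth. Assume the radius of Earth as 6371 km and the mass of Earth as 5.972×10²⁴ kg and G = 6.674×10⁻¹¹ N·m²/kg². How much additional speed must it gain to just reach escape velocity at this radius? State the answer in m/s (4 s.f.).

μ = GM = 6.674×10⁻¹¹ × 5.972×10²⁴ = 3.986×10¹⁴ m³/s².
r = 6371 + 32390 = 38761 km = 3.8761×10⁷ m.
Circular speed v_c = √(μ/r) = 3207 m/s.
Escape speed v_esc = √(2μ/r) = √2 × v_c = 4535 m/s.
Δv = v_esc − v_c = 1328 m/s.

Δv ≈ 1328 m/s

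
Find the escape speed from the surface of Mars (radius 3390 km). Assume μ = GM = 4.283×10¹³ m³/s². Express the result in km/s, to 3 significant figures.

r = R = 3.390×10⁶ m.
Escape speed v_esc = √(2μ/r) = √(2 × 4.283×10¹³ / 3.390×10⁶) = √(2.527×10⁷) = 5027 m/s.
= 5.027 km/s.

v_esc ≈ 5.03 km/s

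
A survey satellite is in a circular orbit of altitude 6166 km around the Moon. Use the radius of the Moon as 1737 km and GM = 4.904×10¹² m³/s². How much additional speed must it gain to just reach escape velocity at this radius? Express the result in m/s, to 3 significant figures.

r = 1737 + 6166 = 7903.0 km = 7.9030×10⁶ m.
Circular speed v_c = √(μ/r) = 787.7 m/s.
Escape speed v_esc = √(2μ/r) = √2 × v_c = 1114 m/s.
Δv = v_esc − v_c = 326.3 m/s.

Δv ≈ 326 m/s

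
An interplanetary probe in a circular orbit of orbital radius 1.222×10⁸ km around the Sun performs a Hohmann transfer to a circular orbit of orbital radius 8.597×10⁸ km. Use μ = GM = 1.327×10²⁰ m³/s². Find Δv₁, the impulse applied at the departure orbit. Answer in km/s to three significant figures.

Δv ≈ 10.7 km/s

r₁ = 1.222×10⁸ km = 1.222×10¹¹ m.
r₂ = 8.597×10⁸ km = 8.597×10¹¹ m.
Transfer ellipse a_t = (r₁ + r₂)/2 = 4.910×10¹¹ m.
At r₁: circular v_c1 = √(μ/r₁) = 32950 m/s; transfer-perihelion v_p = √[μ(2/r₁ − 1/a_t)] = 43610 m/s.
Δv₁ = v_p − v_c1 = 10650 m/s.
= 10.65 km/s.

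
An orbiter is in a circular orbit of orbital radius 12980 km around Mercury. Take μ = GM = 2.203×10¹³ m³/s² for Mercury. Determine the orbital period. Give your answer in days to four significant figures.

r = 12980 km = 1.298×10⁷ m.
Kepler's third law: T = 2π√(r³/μ) = 2π√((1.298×10⁷)³ / 2.203×10¹³).
r³/μ = 9.927×10⁷ s², so T = 2π × 9.963×10³ = 6.260×10⁴ s.
Converting: 6.260×10⁴ s ÷ 86400 = 0.7246 days.

T ≈ 0.7246 days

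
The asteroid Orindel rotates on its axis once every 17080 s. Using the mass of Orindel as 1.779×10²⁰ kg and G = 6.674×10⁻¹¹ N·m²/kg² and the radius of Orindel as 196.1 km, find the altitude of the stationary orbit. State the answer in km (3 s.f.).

h_sync ≈ 248 km

μ = GM = 6.674×10⁻¹¹ × 1.779×10²⁰ = 1.187×10¹⁰ m³/s².
A synchronous orbit has period T, so by Kepler's third law a = (μT²/4π²)^(1/3).
μT²/4π² = 1.187×10¹⁰ × (1.708×10⁴)² / 39.48 = 8.774×10¹⁶ m³.
a = 4.444×10⁵ m = 444.35 km.
Altitude h = a − R = 444.35 − 196.1 = 248.25 km.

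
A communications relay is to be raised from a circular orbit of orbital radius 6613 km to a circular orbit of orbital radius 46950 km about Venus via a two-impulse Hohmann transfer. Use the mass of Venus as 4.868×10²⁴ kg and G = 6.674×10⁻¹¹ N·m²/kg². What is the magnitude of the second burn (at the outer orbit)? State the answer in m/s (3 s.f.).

Δv ≈ 1320 m/s

μ = GM = 6.674×10⁻¹¹ × 4.868×10²⁴ = 3.249×10¹⁴ m³/s².
r₁ = 6613 km = 6.613×10⁶ m.
r₂ = 46950 km = 4.695×10⁷ m.
Transfer ellipse a_t = (r₁ + r₂)/2 = 2.678×10⁷ m.
At r₁: circular v_c1 = √(μ/r₁) = 7009 m/s; transfer-periapsis v_p = √[μ(2/r₁ − 1/a_t)] = 9280 m/s.
At r₂: circular v_c2 = √(μ/r₂) = 2631 m/s; transfer-apoapsis v_a = √[μ(2/r₂ − 1/a_t)] = 1307 m/s.
Δv₂ = v_c2 − v_a = 1323 m/s.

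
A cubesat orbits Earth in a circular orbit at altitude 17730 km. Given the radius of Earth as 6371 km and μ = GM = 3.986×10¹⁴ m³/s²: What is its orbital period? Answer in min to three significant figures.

r = 6371 + 17730 = 24101 km = 2.4101×10⁷ m.
Kepler's third law: T = 2π√(r³/μ) = 2π√((2.410×10⁷)³ / 3.986×10¹⁴).
r³/μ = 3.512×10⁷ s², so T = 2π × 5.926×10³ = 3.724×10⁴ s.
Converting: 3.724×10⁴ s ÷ 60.00 = 620.6 min.

T ≈ 621 min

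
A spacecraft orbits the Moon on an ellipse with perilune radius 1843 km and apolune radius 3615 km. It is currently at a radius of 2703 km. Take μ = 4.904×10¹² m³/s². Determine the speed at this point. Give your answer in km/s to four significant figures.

v ≈ 1.353 km/s

Semi-major axis a = (r_p + r_a)/2 = 2729.0 km = 2.729×10⁶ m.
Vis-viva: v² = μ(2/r − 1/a) = 4.904×10¹² × (7.399×10⁻⁷ − 3.664×10⁻⁷) = 1.832×10⁶ m²/s².
v = 1353 m/s = 1.353 km/s.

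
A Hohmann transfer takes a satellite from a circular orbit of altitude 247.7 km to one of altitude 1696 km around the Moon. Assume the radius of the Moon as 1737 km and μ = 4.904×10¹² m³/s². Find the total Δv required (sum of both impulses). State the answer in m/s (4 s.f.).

Δv_total ≈ 369.8 m/s

r₁ = 1737 + 247.7 = 1984.7 km = 1.9847×10⁶ m.
r₂ = 1737 + 1696 = 3433.0 km = 3.4330×10⁶ m.
Transfer ellipse a_t = (r₁ + r₂)/2 = 2.709×10⁶ m.
At r₁: circular v_c1 = √(μ/r₁) = 1572 m/s; transfer-perilune v_p = √[μ(2/r₁ − 1/a_t)] = 1770 m/s.
Δv₁ = v_p − v_c1 = 197.7 m/s.
At r₂: circular v_c2 = √(μ/r₂) = 1195 m/s; transfer-apolune v_a = √[μ(2/r₂ − 1/a_t)] = 1023 m/s.
Δv₂ = v_c2 − v_a = 172.2 m/s.
Total Δv = Δv₁ + Δv₂ = 369.8 m/s.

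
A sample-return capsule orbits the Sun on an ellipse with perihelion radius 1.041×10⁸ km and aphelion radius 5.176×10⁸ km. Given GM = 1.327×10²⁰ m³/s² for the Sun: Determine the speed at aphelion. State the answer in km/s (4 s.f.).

Semi-major axis a = (r_p + r_a)/2 = 3.1085×10⁸ km = 3.108×10¹¹ m.
Vis-viva: v² = μ(2/r − 1/a) = 1.327×10²⁰ × (3.864×10⁻¹² − 3.217×10⁻¹²) = 8.586×10⁷ m²/s².
v = 9266 m/s = 9.266 km/s.

v ≈ 9.266 km/s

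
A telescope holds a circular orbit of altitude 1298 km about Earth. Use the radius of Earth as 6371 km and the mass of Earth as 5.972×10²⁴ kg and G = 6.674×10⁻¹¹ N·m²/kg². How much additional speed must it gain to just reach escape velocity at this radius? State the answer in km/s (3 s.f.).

μ = GM = 6.674×10⁻¹¹ × 5.972×10²⁴ = 3.986×10¹⁴ m³/s².
r = 6371 + 1298 = 7669.0 km = 7.6690×10⁶ m.
Circular speed v_c = √(μ/r) = 7209 m/s.
Escape speed v_esc = √(2μ/r) = √2 × v_c = 10200 m/s.
Δv = v_esc − v_c = 2986 m/s = 2.986 km/s.

Δv ≈ 2.99 km/s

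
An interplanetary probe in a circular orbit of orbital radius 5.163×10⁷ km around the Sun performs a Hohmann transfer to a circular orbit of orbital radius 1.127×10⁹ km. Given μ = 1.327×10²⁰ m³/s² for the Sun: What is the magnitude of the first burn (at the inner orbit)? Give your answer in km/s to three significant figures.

r₁ = 5.163×10⁷ km = 5.163×10¹⁰ m.
r₂ = 1.127×10⁹ km = 1.127×10¹² m.
Transfer ellipse a_t = (r₁ + r₂)/2 = 5.893×10¹¹ m.
At r₁: circular v_c1 = √(μ/r₁) = 50700 m/s; transfer-perihelion v_p = √[μ(2/r₁ − 1/a_t)] = 70110 m/s.
Δv₁ = v_p − v_c1 = 19410 m/s.
= 19.41 km/s.

Δv ≈ 19.4 km/s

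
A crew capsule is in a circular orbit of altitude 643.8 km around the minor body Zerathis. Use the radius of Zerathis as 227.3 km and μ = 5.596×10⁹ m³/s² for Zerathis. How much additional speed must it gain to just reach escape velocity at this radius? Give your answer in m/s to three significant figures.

Δv ≈ 33.2 m/s

r = 227.3 + 643.8 = 871.10 km = 8.7110×10⁵ m.
Circular speed v_c = √(μ/r) = 80.15 m/s.
Escape speed v_esc = √(2μ/r) = √2 × v_c = 113.3 m/s.
Δv = v_esc − v_c = 33.20 m/s.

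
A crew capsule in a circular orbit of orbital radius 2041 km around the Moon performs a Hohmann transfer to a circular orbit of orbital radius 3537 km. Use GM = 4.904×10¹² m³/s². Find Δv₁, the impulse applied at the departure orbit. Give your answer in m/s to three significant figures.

r₁ = 2041 km = 2.041×10⁶ m.
r₂ = 3537 km = 3.537×10⁶ m.
Transfer ellipse a_t = (r₁ + r₂)/2 = 2.789×10⁶ m.
At r₁: circular v_c1 = √(μ/r₁) = 1550 m/s; transfer-perilune v_p = √[μ(2/r₁ − 1/a_t)] = 1746 m/s.
Δv₁ = v_p − v_c1 = 195.5 m/s.

Δv ≈ 196 m/s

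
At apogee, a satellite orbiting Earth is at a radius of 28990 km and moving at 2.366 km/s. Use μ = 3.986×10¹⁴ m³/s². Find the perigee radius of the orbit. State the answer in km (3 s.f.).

perigee radius ≈ 7410 km

r_a = 2.899×10⁷ m.
Specific energy ε = v²/2 − μ/r = -1.095×10⁷ J/kg, so a = −μ/(2ε) = 1.820×10⁷ m.
The apsides satisfy r_p + r_a = 2a, so the perigee radius is 2a − r_a = 7.410×10⁶ m = 7409.9 km.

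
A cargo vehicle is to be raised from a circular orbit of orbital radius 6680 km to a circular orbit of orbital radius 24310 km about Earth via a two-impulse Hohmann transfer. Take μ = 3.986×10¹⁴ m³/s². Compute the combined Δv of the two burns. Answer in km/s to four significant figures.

r₁ = 6680 km = 6.680×10⁶ m.
r₂ = 24310 km = 2.431×10⁷ m.
Transfer ellipse a_t = (r₁ + r₂)/2 = 1.550×10⁷ m.
At r₁: circular v_c1 = √(μ/r₁) = 7725 m/s; transfer-perigee v_p = √[μ(2/r₁ − 1/a_t)] = 9676 m/s.
Δv₁ = v_p − v_c1 = 1951 m/s.
At r₂: circular v_c2 = √(μ/r₂) = 4049 m/s; transfer-apogee v_a = √[μ(2/r₂ − 1/a_t)] = 2659 m/s.
Δv₂ = v_c2 − v_a = 1391 m/s.
Total Δv = Δv₁ + Δv₂ = 3341 m/s = 3.341 km/s.

Δv_total ≈ 3.341 km/s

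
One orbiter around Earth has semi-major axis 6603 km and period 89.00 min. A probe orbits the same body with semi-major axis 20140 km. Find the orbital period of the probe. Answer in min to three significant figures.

Kepler's third law: T² ∝ a³, so T₂ = T₁ (a₂/a₁)^(3/2).
a₂/a₁ = 3.050, (a₂/a₁)^(3/2) = 5.327.
T₂ = 89.00 × 5.327 = 474.1 min.

T₂ ≈ 474 min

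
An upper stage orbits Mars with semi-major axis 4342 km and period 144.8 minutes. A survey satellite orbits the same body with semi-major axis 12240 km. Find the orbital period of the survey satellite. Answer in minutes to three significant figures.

T₂ ≈ 685 minutes

Kepler's third law: T² ∝ a³, so T₂ = T₁ (a₂/a₁)^(3/2).
a₂/a₁ = 2.819, (a₂/a₁)^(3/2) = 4.733.
T₂ = 144.8 × 4.733 = 685.3 minutes.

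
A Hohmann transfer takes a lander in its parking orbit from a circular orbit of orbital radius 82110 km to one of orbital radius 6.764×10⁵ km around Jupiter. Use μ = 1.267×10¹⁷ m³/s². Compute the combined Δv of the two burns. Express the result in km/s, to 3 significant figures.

Δv_total ≈ 20.5 km/s

r₁ = 82110 km = 8.211×10⁷ m.
r₂ = 6.764×10⁵ km = 6.764×10⁸ m.
Transfer ellipse a_t = (r₁ + r₂)/2 = 3.793×10⁸ m.
At r₁: circular v_c1 = √(μ/r₁) = 39280 m/s; transfer-perijove v_p = √[μ(2/r₁ − 1/a_t)] = 52460 m/s.
Δv₁ = v_p − v_c1 = 13180 m/s.
At r₂: circular v_c2 = √(μ/r₂) = 13690 m/s; transfer-apojove v_a = √[μ(2/r₂ − 1/a_t)] = 6368 m/s.
Δv₂ = v_c2 − v_a = 7318 m/s.
Total Δv = Δv₁ + Δv₂ = 20500 m/s = 20.50 km/s.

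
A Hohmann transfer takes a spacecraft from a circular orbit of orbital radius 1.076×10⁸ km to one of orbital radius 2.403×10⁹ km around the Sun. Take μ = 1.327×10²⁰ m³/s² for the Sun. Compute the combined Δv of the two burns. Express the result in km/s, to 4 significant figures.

r₁ = 1.076×10⁸ km = 1.076×10¹¹ m.
r₂ = 2.403×10⁹ km = 2.403×10¹² m.
Transfer ellipse a_t = (r₁ + r₂)/2 = 1.255×10¹² m.
At r₁: circular v_c1 = √(μ/r₁) = 35120 m/s; transfer-perihelion v_p = √[μ(2/r₁ − 1/a_t)] = 48590 m/s.
Δv₁ = v_p − v_c1 = 13470 m/s.
At r₂: circular v_c2 = √(μ/r₂) = 7431 m/s; transfer-aphelion v_a = √[μ(2/r₂ − 1/a_t)] = 2176 m/s.
Δv₂ = v_c2 − v_a = 5256 m/s.
Total Δv = Δv₁ + Δv₂ = 18730 m/s = 18.73 km/s.

Δv_total ≈ 18.73 km/s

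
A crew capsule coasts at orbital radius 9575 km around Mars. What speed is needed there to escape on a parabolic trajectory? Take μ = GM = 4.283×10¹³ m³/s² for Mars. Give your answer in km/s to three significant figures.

v_esc ≈ 2.99 km/s

r = 9575 km = 9.575×10⁶ m.
Escape speed v_esc = √(2μ/r) = √(2 × 4.283×10¹³ / 9.575×10⁶) = √(8.946×10⁶) = 2991 m/s.
= 2.991 km/s.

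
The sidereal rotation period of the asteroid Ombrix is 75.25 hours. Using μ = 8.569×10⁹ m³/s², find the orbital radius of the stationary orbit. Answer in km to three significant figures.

r_sync ≈ 2520 km

T = 75.25 hours = 2.709×10⁵ s.
A synchronous orbit has period T, so by Kepler's third law a = (μT²/4π²)^(1/3).
μT²/4π² = 8.569×10⁹ × (2.709×10⁵)² / 39.48 = 1.593×10¹⁹ m³.
a = 2.516×10⁶ m = 2516.1 km.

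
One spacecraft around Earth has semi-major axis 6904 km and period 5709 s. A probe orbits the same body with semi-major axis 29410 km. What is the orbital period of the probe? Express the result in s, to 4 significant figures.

Kepler's third law: T² ∝ a³, so T₂ = T₁ (a₂/a₁)^(3/2).
a₂/a₁ = 4.260, (a₂/a₁)^(3/2) = 8.792.
T₂ = 5709 × 8.792 = 50190 s.

T₂ ≈ 50190 s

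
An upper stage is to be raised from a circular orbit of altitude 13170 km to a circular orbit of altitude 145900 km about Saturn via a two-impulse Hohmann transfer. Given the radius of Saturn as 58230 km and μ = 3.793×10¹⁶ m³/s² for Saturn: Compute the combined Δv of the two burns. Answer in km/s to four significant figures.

Δv_total ≈ 8.826 km/s

r₁ = 58230 + 13170 = 71400 km = 7.1400×10⁷ m.
r₂ = 58230 + 145900 = 204130 km = 2.0413×10⁸ m.
Transfer ellipse a_t = (r₁ + r₂)/2 = 1.378×10⁸ m.
At r₁: circular v_c1 = √(μ/r₁) = 23050 m/s; transfer-perikrone v_p = √[μ(2/r₁ − 1/a_t)] = 28060 m/s.
Δv₁ = v_p − v_c1 = 5008 m/s.
At r₂: circular v_c2 = √(μ/r₂) = 13630 m/s; transfer-apokrone v_a = √[μ(2/r₂ − 1/a_t)] = 9813 m/s.
Δv₂ = v_c2 − v_a = 3818 m/s.
Total Δv = Δv₁ + Δv₂ = 8826 m/s = 8.826 km/s.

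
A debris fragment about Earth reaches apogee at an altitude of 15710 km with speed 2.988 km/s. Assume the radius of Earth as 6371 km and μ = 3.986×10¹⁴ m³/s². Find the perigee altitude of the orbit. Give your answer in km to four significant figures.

r_a = 6371 + 15710 = 22081 km = 2.208×10⁷ m.
Specific energy ε = v²/2 − μ/r = -1.359×10⁷ J/kg, so a = −μ/(2ε) = 1.467×10⁷ m.
The apsides satisfy r_p + r_a = 2a, so the perigee radius is 2a − r_a = 7.254×10⁶ m = 7254.5 km.
Perigee altitude = 7254.5 − 6371 = 883.47 km.

perigee altitude ≈ 883.5 km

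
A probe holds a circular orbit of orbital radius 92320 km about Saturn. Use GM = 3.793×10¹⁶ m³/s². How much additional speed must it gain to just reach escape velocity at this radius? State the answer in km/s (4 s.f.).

r = 92320 km = 9.232×10⁷ m.
Circular speed v_c = √(μ/r) = 20270 m/s.
Escape speed v_esc = √(2μ/r) = √2 × v_c = 28670 m/s.
Δv = v_esc − v_c = 8396 m/s = 8.396 km/s.

Δv ≈ 8.396 km/s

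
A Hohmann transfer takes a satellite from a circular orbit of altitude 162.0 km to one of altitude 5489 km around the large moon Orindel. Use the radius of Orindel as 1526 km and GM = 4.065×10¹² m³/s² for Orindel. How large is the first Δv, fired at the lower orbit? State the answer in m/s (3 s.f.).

r₁ = 1526 + 162.0 = 1688.0 km = 1.6880×10⁶ m.
r₂ = 1526 + 5489 = 7015.0 km = 7.0150×10⁶ m.
Transfer ellipse a_t = (r₁ + r₂)/2 = 4.352×10⁶ m.
At r₁: circular v_c1 = √(μ/r₁) = 1552 m/s; transfer-periapsis v_p = √[μ(2/r₁ − 1/a_t)] = 1970 m/s.
Δv₁ = v_p − v_c1 = 418.5 m/s.

Δv ≈ 418 m/s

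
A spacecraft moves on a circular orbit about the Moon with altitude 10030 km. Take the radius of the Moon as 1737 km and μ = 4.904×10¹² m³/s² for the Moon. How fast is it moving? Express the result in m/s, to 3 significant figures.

r = 1737 + 10030 = 11767 km = 1.1767×10⁷ m.
For a circular orbit v = √(μ/r) = √(4.904×10¹² / 1.177×10⁷) = √(4.168×10⁵) = 645.6 m/s.

v ≈ 646 m/s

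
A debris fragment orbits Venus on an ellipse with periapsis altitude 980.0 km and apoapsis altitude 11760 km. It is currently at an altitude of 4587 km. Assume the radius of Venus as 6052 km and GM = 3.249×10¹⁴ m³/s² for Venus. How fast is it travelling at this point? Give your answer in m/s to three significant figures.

v ≈ 5910 m/s

r_p = 6052 + 980.0 = 7032.0 km = 7.0320×10⁶ m.
r_a = 6052 + 11760 = 17812 km = 1.7812×10⁷ m.
r = 6052 + 4587 = 10639 km = 1.064×10⁷ m.
Semi-major axis a = (r_p + r_a)/2 = 12422 km = 1.242×10⁷ m.
Vis-viva: v² = μ(2/r − 1/a) = 3.249×10¹⁴ × (1.880×10⁻⁷ − 8.050×10⁻⁸) = 3.492×10⁷ m²/s².
v = 5909 m/s.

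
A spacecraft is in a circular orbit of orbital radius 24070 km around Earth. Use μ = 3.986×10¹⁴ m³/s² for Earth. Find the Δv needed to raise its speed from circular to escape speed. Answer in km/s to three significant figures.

Δv ≈ 1.69 km/s

r = 24070 km = 2.407×10⁷ m.
Circular speed v_c = √(μ/r) = 4069 m/s.
Escape speed v_esc = √(2μ/r) = √2 × v_c = 5755 m/s.
Δv = v_esc − v_c = 1686 m/s = 1.686 km/s.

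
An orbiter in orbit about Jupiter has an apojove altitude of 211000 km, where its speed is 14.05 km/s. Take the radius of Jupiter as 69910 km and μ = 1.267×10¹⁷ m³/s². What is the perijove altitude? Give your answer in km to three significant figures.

r_a = 69910 + 211000 = 2.8091×10⁵ km = 2.809×10⁸ m.
Specific energy ε = v²/2 − μ/r = -3.523×10⁸ J/kg, so a = −μ/(2ε) = 1.798×10⁸ m.
The apsides satisfy r_p + r_a = 2a, so the perijove radius is 2a − r_a = 7.869×10⁷ m = 78693 km.
Perijove altitude = 78693 − 69910 = 8783.1 km.

perijove altitude ≈ 8780 km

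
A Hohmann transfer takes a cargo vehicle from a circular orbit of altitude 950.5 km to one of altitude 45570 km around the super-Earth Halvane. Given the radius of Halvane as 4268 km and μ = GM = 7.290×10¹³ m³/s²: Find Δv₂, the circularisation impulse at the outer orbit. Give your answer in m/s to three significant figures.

Δv ≈ 683 m/s

r₁ = 4268 + 950.5 = 5218.5 km = 5.2185×10⁶ m.
r₂ = 4268 + 45570 = 49838 km = 4.9838×10⁷ m.
Transfer ellipse a_t = (r₁ + r₂)/2 = 2.753×10⁷ m.
At r₁: circular v_c1 = √(μ/r₁) = 3738 m/s; transfer-periapsis v_p = √[μ(2/r₁ − 1/a_t)] = 5029 m/s.
At r₂: circular v_c2 = √(μ/r₂) = 1209 m/s; transfer-apoapsis v_a = √[μ(2/r₂ − 1/a_t)] = 526.6 m/s.
Δv₂ = v_c2 − v_a = 682.9 m/s.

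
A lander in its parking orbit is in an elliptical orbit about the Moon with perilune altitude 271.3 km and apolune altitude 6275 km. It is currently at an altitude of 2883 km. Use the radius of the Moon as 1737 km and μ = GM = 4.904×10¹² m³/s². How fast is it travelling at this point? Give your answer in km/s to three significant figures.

v ≈ 1.07 km/s

r_p = 1737 + 271.3 = 2008.3 km = 2.0083×10⁶ m.
r_a = 1737 + 6275 = 8012.0 km = 8.0120×10⁶ m.
r = 1737 + 2883 = 4620.0 km = 4.620×10⁶ m.
Semi-major axis a = (r_p + r_a)/2 = 5010.1 km = 5.010×10⁶ m.
Vis-viva: v² = μ(2/r − 1/a) = 4.904×10¹² × (4.329×10⁻⁷ − 1.996×10⁻⁷) = 1.144×10⁶ m²/s².
v = 1070 m/s = 1.070 km/s.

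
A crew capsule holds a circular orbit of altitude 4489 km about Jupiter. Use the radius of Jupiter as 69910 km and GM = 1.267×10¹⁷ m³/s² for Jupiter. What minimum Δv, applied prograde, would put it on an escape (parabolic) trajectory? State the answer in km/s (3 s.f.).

r = 69910 + 4489 = 74399 km = 7.4399×10⁷ m.
Circular speed v_c = √(μ/r) = 41270 m/s.
Escape speed v_esc = √(2μ/r) = √2 × v_c = 58360 m/s.
Δv = v_esc − v_c = 17090 m/s = 17.09 km/s.

Δv ≈ 17.1 km/s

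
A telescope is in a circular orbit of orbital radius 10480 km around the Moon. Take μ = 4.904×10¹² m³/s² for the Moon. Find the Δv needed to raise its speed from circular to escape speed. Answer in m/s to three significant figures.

Δv ≈ 283 m/s

r = 10480 km = 1.048×10⁷ m.
Circular speed v_c = √(μ/r) = 684.1 m/s.
Escape speed v_esc = √(2μ/r) = √2 × v_c = 967.4 m/s.
Δv = v_esc − v_c = 283.3 m/s.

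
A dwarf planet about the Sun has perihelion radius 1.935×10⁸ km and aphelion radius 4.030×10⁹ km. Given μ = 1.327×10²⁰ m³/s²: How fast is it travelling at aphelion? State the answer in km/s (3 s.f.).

v ≈ 1.74 km/s

Semi-major axis a = (r_p + r_a)/2 = 2.1118×10⁹ km = 2.112×10¹² m.
Vis-viva: v² = μ(2/r − 1/a) = 1.327×10²⁰ × (4.963×10⁻¹³ − 4.735×10⁻¹³) = 3.017×10⁶ m²/s².
v = 1737 m/s = 1.737 km/s.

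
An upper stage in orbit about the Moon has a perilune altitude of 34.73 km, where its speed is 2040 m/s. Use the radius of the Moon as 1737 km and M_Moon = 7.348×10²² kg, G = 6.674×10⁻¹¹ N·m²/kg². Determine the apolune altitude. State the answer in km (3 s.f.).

μ = GM = 6.674×10⁻¹¹ × 7.348×10²² = 4.904×10¹² m³/s².
r_p = 1737 + 34.73 = 1771.7 km = 1.772×10⁶ m.
Specific energy ε = v²/2 − μ/r = -6.871×10⁵ J/kg, so a = −μ/(2ε) = 3.568×10⁶ m.
The apsides satisfy r_p + r_a = 2a, so the apolune radius is 2a − r_p = 5.365×10⁶ m = 5365.1 km.
Apolune altitude = 5365.1 − 1737 = 3628.1 km.

apolune altitude ≈ 3630 km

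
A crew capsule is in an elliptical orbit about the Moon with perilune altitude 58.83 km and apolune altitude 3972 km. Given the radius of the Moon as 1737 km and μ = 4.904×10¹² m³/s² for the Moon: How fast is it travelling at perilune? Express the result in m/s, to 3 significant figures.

r_p = 1737 + 58.83 = 1795.8 km = 1.7958×10⁶ m.
r_a = 1737 + 3972 = 5709.0 km = 5.7090×10⁶ m.
Semi-major axis a = (r_p + r_a)/2 = 3752.4 km = 3.752×10⁶ m.
Vis-viva: v² = μ(2/r − 1/a) = 4.904×10¹² × (1.114×10⁻⁶ − 2.665×10⁻⁷) = 4.155×10⁶ m²/s².
v = 2038 m/s.

v ≈ 2040 m/s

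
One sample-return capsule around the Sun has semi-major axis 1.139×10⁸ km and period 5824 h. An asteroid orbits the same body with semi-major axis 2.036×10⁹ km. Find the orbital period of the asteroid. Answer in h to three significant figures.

Kepler's third law: T² ∝ a³, so T₂ = T₁ (a₂/a₁)^(3/2).
a₂/a₁ = 17.88, (a₂/a₁)^(3/2) = 75.58.
T₂ = 5824 × 75.58 = 4.402×10⁵ h.

T₂ ≈ 4.40×10⁵ h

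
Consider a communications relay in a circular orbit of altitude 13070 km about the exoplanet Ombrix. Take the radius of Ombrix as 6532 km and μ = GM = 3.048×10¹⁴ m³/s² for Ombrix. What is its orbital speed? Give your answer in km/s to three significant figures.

v ≈ 3.94 km/s

r = 6532 + 13070 = 19602 km = 1.9602×10⁷ m.
For a circular orbit v = √(μ/r) = √(3.048×10¹⁴ / 1.960×10⁷) = √(1.555×10⁷) = 3943 m/s.
That is 3.943 km/s.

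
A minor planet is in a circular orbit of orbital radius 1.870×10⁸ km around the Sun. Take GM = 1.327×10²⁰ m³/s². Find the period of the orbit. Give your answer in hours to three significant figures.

T ≈ 12300 hours

r = 1.870×10⁸ km = 1.870×10¹¹ m.
Kepler's third law: T = 2π√(r³/μ) = 2π√((1.870×10¹¹)³ / 1.327×10²⁰).
r³/μ = 4.928×10¹³ s², so T = 2π × 7.020×10⁶ = 4.411×10⁷ s.
Converting: 4.411×10⁷ s ÷ 3600 = 12250 hours.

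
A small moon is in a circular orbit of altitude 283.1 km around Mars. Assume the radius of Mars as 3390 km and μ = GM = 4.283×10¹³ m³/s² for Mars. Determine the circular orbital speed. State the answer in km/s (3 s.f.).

r = 3390 + 283.1 = 3673.1 km = 3.6731×10⁶ m.
For a circular orbit v = √(μ/r) = √(4.283×10¹³ / 3.673×10⁶) = √(1.166×10⁷) = 3415 m/s.
That is 3.415 km/s.

v ≈ 3.41 km/s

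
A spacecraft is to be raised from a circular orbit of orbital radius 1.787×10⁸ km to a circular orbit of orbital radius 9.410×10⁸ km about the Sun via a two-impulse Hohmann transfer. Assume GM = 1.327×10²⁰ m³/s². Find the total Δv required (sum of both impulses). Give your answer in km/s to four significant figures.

Δv_total ≈ 13.24 km/s

r₁ = 1.787×10⁸ km = 1.787×10¹¹ m.
r₂ = 9.410×10⁸ km = 9.410×10¹¹ m.
Transfer ellipse a_t = (r₁ + r₂)/2 = 5.598×10¹¹ m.
At r₁: circular v_c1 = √(μ/r₁) = 27250 m/s; transfer-perihelion v_p = √[μ(2/r₁ − 1/a_t)] = 35330 m/s.
Δv₁ = v_p − v_c1 = 8079 m/s.
At r₂: circular v_c2 = √(μ/r₂) = 11880 m/s; transfer-aphelion v_a = √[μ(2/r₂ − 1/a_t)] = 6709 m/s.
Δv₂ = v_c2 − v_a = 5166 m/s.
Total Δv = Δv₁ + Δv₂ = 13240 m/s = 13.24 km/s.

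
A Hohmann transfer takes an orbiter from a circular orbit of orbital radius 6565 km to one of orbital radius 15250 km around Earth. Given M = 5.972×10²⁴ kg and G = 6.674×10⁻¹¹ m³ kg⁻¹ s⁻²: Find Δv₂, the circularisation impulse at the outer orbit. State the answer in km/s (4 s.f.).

Δv ≈ 1.146 km/s

μ = GM = 6.674×10⁻¹¹ × 5.972×10²⁴ = 3.986×10¹⁴ m³/s².
r₁ = 6565 km = 6.565×10⁶ m.
r₂ = 15250 km = 1.525×10⁷ m.
Transfer ellipse a_t = (r₁ + r₂)/2 = 1.091×10⁷ m.
At r₁: circular v_c1 = √(μ/r₁) = 7792 m/s; transfer-perigee v_p = √[μ(2/r₁ − 1/a_t)] = 9213 m/s.
At r₂: circular v_c2 = √(μ/r₂) = 5112 m/s; transfer-apogee v_a = √[μ(2/r₂ − 1/a_t)] = 3966 m/s.
Δv₂ = v_c2 − v_a = 1146 m/s.
= 1.146 km/s.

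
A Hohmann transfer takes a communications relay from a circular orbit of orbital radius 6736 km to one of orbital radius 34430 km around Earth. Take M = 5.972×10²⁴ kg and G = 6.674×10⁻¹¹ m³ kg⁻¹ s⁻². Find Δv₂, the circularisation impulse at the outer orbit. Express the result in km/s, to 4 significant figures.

μ = GM = 6.674×10⁻¹¹ × 5.972×10²⁴ = 3.986×10¹⁴ m³/s².
r₁ = 6736 km = 6.736×10⁶ m.
r₂ = 34430 km = 3.443×10⁷ m.
Transfer ellipse a_t = (r₁ + r₂)/2 = 2.058×10⁷ m.
At r₁: circular v_c1 = √(μ/r₁) = 7692 m/s; transfer-perigee v_p = √[μ(2/r₁ − 1/a_t)] = 9949 m/s.
At r₂: circular v_c2 = √(μ/r₂) = 3402 m/s; transfer-apogee v_a = √[μ(2/r₂ − 1/a_t)] = 1946 m/s.
Δv₂ = v_c2 − v_a = 1456 m/s.
= 1.456 km/s.

Δv ≈ 1.456 km/s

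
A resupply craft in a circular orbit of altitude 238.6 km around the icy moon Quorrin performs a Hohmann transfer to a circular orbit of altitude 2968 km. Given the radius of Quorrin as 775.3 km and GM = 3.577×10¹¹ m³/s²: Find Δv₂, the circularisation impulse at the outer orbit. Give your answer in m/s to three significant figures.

Δv ≈ 107 m/s

r₁ = 775.3 + 238.6 = 1013.9 km = 1.0139×10⁶ m.
r₂ = 775.3 + 2968 = 3743.3 km = 3.7433×10⁶ m.
Transfer ellipse a_t = (r₁ + r₂)/2 = 2.379×10⁶ m.
At r₁: circular v_c1 = √(μ/r₁) = 594.0 m/s; transfer-periapsis v_p = √[μ(2/r₁ − 1/a_t)] = 745.1 m/s.
At r₂: circular v_c2 = √(μ/r₂) = 309.1 m/s; transfer-apoapsis v_a = √[μ(2/r₂ − 1/a_t)] = 201.8 m/s.
Δv₂ = v_c2 − v_a = 107.3 m/s.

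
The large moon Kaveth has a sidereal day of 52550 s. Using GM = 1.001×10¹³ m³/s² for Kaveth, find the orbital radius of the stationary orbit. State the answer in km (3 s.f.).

r_sync ≈ 8880 km

A synchronous orbit has period T, so by Kepler's third law a = (μT²/4π²)^(1/3).
μT²/4π² = 1.001×10¹³ × (5.255×10⁴)² / 39.48 = 7.002×10²⁰ m³.
a = 8.880×10⁶ m = 8879.9 km.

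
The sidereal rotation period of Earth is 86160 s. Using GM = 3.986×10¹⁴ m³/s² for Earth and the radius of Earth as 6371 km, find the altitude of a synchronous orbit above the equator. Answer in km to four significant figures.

h_sync ≈ 35790 km

A synchronous orbit has period T, so by Kepler's third law a = (μT²/4π²)^(1/3).
μT²/4π² = 3.986×10¹⁴ × (8.616×10⁴)² / 39.48 = 7.495×10²² m³.
a = 4.216×10⁷ m = 42163 km.
Altitude h = a − R = 42163 − 6371 = 35792 km.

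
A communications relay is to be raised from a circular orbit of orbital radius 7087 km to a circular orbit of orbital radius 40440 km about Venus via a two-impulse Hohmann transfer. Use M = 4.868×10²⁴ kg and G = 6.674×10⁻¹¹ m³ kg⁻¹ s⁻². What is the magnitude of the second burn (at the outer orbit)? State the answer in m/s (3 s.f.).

Δv ≈ 1290 m/s

μ = GM = 6.674×10⁻¹¹ × 4.868×10²⁴ = 3.249×10¹⁴ m³/s².
r₁ = 7087 km = 7.087×10⁶ m.
r₂ = 40440 km = 4.044×10⁷ m.
Transfer ellipse a_t = (r₁ + r₂)/2 = 2.376×10⁷ m.
At r₁: circular v_c1 = √(μ/r₁) = 6771 m/s; transfer-periapsis v_p = √[μ(2/r₁ − 1/a_t)] = 8833 m/s.
At r₂: circular v_c2 = √(μ/r₂) = 2834 m/s; transfer-apoapsis v_a = √[μ(2/r₂ − 1/a_t)] = 1548 m/s.
Δv₂ = v_c2 − v_a = 1287 m/s.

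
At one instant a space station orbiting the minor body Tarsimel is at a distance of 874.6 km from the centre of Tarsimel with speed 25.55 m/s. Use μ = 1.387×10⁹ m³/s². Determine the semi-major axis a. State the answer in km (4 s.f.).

a ≈ 550.6 km

r = 8.746×10⁵ m.
Vis-viva rearranged: 1/a = 2/r − v²/μ = 2.287×10⁻⁶ − 4.707×10⁻⁷ = 1.816×10⁻⁶ m⁻¹.
a = 5.506×10⁵ m = 550.63 km.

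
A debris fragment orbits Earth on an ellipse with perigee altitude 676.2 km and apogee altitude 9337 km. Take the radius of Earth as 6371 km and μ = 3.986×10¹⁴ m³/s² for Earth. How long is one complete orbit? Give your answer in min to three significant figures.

r_p = 6371 + 676.2 = 7047.2 km = 7.0472×10⁶ m.
r_a = 6371 + 9337 = 15708 km = 1.5708×10⁷ m.
Semi-major axis a = (r_p + r_a)/2 = (7047.2 + 15708)/2 = 11378 km = 1.138×10⁷ m.
By Kepler's third law T = 2π√(a³/μ) = 2π × 1.922×10³ = 1.208×10⁴ s.
= 201.3 min.

T ≈ 201 min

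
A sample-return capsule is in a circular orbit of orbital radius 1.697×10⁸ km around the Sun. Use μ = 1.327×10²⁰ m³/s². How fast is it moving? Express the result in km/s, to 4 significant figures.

r = 1.697×10⁸ km = 1.697×10¹¹ m.
For a circular orbit v = √(μ/r) = √(1.327×10²⁰ / 1.697×10¹¹) = √(7.820×10⁸) = 27960 m/s.
That is 27.96 km/s.

v ≈ 27.96 km/s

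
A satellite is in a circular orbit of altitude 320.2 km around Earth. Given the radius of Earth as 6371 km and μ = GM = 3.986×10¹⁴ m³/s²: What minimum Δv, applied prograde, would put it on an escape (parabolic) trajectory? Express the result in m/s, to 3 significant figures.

Δv ≈ 3200 m/s

r = 6371 + 320.2 = 6691.2 km = 6.6912×10⁶ m.
Circular speed v_c = √(μ/r) = 7718 m/s.
Escape speed v_esc = √(2μ/r) = √2 × v_c = 10920 m/s.
Δv = v_esc − v_c = 3197 m/s.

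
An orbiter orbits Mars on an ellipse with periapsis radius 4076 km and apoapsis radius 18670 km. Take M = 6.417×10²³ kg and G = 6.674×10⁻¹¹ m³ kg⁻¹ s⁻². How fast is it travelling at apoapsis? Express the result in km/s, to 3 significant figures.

v ≈ 0.907 km/s

μ = GM = 6.674×10⁻¹¹ × 6.417×10²³ = 4.283×10¹³ m³/s².
Semi-major axis a = (r_p + r_a)/2 = 11373 km = 1.137×10⁷ m.
Vis-viva: v² = μ(2/r − 1/a) = 4.283×10¹³ × (1.071×10⁻⁷ − 8.793×10⁻⁸) = 8.221×10⁵ m²/s².
v = 906.7 m/s = 0.9067 km/s.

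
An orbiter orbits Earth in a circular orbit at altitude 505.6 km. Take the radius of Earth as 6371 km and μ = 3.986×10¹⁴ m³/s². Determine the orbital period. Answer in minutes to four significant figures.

T ≈ 94.58 minutes

r = 6371 + 505.6 = 6876.6 km = 6.8766×10⁶ m.
Kepler's third law: T = 2π√(r³/μ) = 2π√((6.877×10⁶)³ / 3.986×10¹⁴).
r³/μ = 8.158×10⁵ s², so T = 2π × 9.032×10² = 5.675×10³ s.
Converting: 5.675×10³ s ÷ 60.00 = 94.58 minutes.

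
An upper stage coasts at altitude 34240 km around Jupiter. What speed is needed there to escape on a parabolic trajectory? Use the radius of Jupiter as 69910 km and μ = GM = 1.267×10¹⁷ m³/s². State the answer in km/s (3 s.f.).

v_esc ≈ 49.3 km/s

r = 69910 + 34240 = 104150 km = 1.0415×10⁸ m.
Escape speed v_esc = √(2μ/r) = √(2 × 1.267×10¹⁷ / 1.042×10⁸) = √(2.433×10⁹) = 49330 m/s.
= 49.33 km/s.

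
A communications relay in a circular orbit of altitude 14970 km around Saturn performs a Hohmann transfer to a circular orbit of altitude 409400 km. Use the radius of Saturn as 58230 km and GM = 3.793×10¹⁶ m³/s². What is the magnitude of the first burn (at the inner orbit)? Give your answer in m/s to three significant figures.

r₁ = 58230 + 14970 = 73200 km = 7.3200×10⁷ m.
r₂ = 58230 + 409400 = 467630 km = 4.6763×10⁸ m.
Transfer ellipse a_t = (r₁ + r₂)/2 = 2.704×10⁸ m.
At r₁: circular v_c1 = √(μ/r₁) = 22760 m/s; transfer-perikrone v_p = √[μ(2/r₁ − 1/a_t)] = 29930 m/s.
Δv₁ = v_p − v_c1 = 7171 m/s.

Δv ≈ 7170 m/s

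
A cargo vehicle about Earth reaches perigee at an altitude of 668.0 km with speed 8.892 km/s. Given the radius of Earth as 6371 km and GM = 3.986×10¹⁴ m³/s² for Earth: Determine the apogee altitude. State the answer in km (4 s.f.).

apogee altitude ≈ 9909 km

r_p = 6371 + 668.0 = 7039.0 km = 7.039×10⁶ m.
Specific energy ε = v²/2 − μ/r = -1.709×10⁷ J/kg, so a = −μ/(2ε) = 1.166×10⁷ m.
The apsides satisfy r_p + r_a = 2a, so the apogee radius is 2a − r_p = 1.628×10⁷ m = 16280 km.
Apogee altitude = 16280 − 6371 = 9908.8 km.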